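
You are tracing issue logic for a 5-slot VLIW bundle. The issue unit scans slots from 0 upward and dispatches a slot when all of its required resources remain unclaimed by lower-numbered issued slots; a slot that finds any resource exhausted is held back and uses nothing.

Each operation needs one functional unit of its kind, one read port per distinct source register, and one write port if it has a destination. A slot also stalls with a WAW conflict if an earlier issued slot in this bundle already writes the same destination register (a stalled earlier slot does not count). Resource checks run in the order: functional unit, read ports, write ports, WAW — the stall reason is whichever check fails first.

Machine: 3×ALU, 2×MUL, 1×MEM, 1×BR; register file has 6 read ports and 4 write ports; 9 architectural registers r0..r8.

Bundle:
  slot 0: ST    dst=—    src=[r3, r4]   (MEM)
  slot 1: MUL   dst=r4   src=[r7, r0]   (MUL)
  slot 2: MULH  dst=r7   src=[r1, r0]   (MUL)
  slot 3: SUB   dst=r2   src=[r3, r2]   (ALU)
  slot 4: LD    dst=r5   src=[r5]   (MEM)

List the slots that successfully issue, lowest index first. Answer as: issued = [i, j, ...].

[0] MEM needs rd=2 wr=0: ok; after: ALU=3 MUL=2 MEM=0 BR=1, R=4, W=4
[1] MUL needs rd=2 wr=1: ok; after: ALU=3 MUL=1 MEM=0 BR=1, R=2, W=3
[2] MUL needs rd=2 wr=1: ok; after: ALU=3 MUL=0 MEM=0 BR=1, R=0, W=2
[3] ALU needs rd=2 wr=1: RD_PORT; after: ALU=3 MUL=0 MEM=0 BR=1, R=0, W=2
[4] MEM needs rd=1 wr=1: FU; after: ALU=3 MUL=0 MEM=0 BR=1, R=0, W=2

issued = [0, 1, 2]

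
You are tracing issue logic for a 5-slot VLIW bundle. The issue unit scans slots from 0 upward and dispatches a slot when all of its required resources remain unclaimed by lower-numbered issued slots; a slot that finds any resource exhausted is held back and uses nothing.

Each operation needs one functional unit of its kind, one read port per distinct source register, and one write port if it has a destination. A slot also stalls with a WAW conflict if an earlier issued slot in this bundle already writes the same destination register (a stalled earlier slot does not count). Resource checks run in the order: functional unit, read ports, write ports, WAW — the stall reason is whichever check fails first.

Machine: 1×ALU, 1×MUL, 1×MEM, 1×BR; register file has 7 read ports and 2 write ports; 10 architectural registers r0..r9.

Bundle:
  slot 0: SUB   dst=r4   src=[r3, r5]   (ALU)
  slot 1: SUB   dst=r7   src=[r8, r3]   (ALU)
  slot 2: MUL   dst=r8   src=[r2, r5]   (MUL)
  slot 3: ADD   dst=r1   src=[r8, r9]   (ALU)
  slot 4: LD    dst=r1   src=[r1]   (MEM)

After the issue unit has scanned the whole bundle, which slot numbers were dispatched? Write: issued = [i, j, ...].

issued = [0, 2]

[0] ALU needs rd=2 wr=1: ok; after: ALU=0 MUL=1 MEM=1 BR=1, R=5, W=1
[1] ALU needs rd=2 wr=1: FU; after: ALU=0 MUL=1 MEM=1 BR=1, R=5, W=1
[2] MUL needs rd=2 wr=1: ok; after: ALU=0 MUL=0 MEM=1 BR=1, R=3, W=0
[3] ALU needs rd=2 wr=1: FU; after: ALU=0 MUL=0 MEM=1 BR=1, R=3, W=0
[4] MEM needs rd=1 wr=1: WR_PORT; after: ALU=0 MUL=0 MEM=1 BR=1, R=3, W=0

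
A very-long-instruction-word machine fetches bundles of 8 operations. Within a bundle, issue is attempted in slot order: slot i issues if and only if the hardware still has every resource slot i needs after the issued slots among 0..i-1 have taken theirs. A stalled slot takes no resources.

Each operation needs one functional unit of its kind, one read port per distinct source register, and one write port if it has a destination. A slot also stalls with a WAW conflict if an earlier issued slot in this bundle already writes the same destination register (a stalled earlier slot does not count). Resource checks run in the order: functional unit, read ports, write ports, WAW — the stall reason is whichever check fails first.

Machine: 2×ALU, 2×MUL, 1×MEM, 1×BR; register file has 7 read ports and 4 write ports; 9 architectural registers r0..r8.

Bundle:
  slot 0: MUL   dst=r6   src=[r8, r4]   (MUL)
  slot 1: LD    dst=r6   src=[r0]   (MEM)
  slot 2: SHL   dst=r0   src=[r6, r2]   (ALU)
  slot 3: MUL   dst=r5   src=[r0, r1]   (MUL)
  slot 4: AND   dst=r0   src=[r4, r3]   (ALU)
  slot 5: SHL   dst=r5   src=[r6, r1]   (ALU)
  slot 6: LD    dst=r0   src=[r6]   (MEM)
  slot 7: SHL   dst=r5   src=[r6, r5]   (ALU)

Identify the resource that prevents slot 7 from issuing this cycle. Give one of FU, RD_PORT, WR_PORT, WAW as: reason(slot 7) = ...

reason(slot 7) = RD_PORT

#0 MUL src=r8,r4 dispatched  <A:2 Mu:1 Ld:1 B:1 rd:5 wr:3>
#1 MEM src=r0 held:WAW  <A:2 Mu:1 Ld:1 B:1 rd:5 wr:3>
#2 ALU src=r6,r2 dispatched  <A:1 Mu:1 Ld:1 B:1 rd:3 wr:2>
#3 MUL src=r0,r1 dispatched  <A:1 Mu:0 Ld:1 B:1 rd:1 wr:1>
#4 ALU src=r4,r3 held:RD_PORT  <A:1 Mu:0 Ld:1 B:1 rd:1 wr:1>
#5 ALU src=r6,r1 held:RD_PORT  <A:1 Mu:0 Ld:1 B:1 rd:1 wr:1>
#6 MEM src=r6 held:WAW  <A:1 Mu:0 Ld:1 B:1 rd:1 wr:1>
#7 ALU src=r6,r5 held:RD_PORT  <A:1 Mu:0 Ld:1 B:1 rd:1 wr:1>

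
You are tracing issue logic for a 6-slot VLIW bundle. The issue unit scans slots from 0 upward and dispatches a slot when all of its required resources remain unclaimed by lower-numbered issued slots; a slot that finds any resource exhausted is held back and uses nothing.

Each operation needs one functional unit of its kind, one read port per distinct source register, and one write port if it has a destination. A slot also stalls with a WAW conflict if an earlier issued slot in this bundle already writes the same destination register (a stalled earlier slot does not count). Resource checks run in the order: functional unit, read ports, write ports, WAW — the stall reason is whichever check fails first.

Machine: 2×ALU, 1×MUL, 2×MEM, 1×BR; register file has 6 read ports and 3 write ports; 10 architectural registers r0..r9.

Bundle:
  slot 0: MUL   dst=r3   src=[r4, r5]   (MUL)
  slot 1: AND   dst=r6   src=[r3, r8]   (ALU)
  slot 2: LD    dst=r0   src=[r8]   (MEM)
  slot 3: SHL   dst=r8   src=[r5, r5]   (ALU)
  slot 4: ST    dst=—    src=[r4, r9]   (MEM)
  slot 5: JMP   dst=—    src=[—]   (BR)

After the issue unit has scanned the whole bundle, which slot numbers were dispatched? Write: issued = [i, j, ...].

#0 MUL src=r4,r5 dispatched  <A:2 Mu:0 Ld:2 B:1 rd:4 wr:2>
#1 ALU src=r3,r8 dispatched  <A:1 Mu:0 Ld:2 B:1 rd:2 wr:1>
#2 MEM src=r8 dispatched  <A:1 Mu:0 Ld:1 B:1 rd:1 wr:0>
#3 ALU src=r5,r5 held:WR_PORT  <A:1 Mu:0 Ld:1 B:1 rd:1 wr:0>
#4 MEM src=r4,r9 held:RD_PORT  <A:1 Mu:0 Ld:1 B:1 rd:1 wr:0>
#5 BR src=- dispatched  <A:1 Mu:0 Ld:1 B:0 rd:1 wr:0>

issued = [0, 1, 2, 5]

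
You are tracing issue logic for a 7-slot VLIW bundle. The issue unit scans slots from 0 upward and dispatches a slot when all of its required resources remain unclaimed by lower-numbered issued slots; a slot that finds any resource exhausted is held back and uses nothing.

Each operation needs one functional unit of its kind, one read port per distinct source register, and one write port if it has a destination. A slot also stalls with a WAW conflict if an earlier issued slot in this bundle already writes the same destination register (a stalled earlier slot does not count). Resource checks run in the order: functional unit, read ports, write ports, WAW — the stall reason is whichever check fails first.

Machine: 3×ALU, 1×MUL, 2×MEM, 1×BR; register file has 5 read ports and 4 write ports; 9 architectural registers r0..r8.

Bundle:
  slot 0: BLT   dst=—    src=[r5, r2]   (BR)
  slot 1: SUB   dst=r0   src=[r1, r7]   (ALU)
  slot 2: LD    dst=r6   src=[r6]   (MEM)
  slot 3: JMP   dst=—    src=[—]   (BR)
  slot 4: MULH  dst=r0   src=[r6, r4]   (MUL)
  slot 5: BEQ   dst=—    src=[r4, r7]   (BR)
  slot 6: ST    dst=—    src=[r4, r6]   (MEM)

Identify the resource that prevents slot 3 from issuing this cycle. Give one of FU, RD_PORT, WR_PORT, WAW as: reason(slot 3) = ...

slot 0 (BR): ISSUE — free A3,Mu1,Ld2,B0 rp3 wp4
slot 1 (ALU): ISSUE — free A2,Mu1,Ld2,B0 rp1 wp3
slot 2 (MEM): ISSUE — free A2,Mu1,Ld1,B0 rp0 wp2
slot 3 (BR): stall FU — free A2,Mu1,Ld1,B0 rp0 wp2
slot 4 (MUL): stall RD_PORT — free A2,Mu1,Ld1,B0 rp0 wp2
slot 5 (BR): stall FU — free A2,Mu1,Ld1,B0 rp0 wp2
slot 6 (MEM): stall RD_PORT — free A2,Mu1,Ld1,B0 rp0 wp2

reason(slot 3) = FU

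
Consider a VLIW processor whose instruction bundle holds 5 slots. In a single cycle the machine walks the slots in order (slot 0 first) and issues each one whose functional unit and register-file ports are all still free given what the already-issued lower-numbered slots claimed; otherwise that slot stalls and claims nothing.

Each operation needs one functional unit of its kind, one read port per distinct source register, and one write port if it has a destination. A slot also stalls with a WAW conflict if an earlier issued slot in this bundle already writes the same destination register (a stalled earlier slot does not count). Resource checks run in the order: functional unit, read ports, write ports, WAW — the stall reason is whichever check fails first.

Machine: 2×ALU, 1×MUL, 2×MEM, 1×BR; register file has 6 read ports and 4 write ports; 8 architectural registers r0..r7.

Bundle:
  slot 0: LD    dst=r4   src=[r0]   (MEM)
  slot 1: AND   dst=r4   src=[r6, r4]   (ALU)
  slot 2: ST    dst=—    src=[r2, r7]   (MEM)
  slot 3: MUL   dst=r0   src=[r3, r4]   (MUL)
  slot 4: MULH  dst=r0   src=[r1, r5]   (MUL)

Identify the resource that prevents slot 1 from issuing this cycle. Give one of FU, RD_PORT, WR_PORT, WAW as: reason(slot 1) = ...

  0. MEM→r4 ⇒ go  {2A/1Mu/1Ld/1B | 5r 3w}
  1. ALU→r4 ⇒ no(WAW)  {2A/1Mu/1Ld/1B | 5r 3w}
  2. MEM ⇒ go  {2A/1Mu/0Ld/1B | 3r 3w}
  3. MUL→r0 ⇒ go  {2A/0Mu/0Ld/1B | 1r 2w}
  4. MUL→r0 ⇒ no(FU)  {2A/0Mu/0Ld/1B | 1r 2w}

reason(slot 1) = WAW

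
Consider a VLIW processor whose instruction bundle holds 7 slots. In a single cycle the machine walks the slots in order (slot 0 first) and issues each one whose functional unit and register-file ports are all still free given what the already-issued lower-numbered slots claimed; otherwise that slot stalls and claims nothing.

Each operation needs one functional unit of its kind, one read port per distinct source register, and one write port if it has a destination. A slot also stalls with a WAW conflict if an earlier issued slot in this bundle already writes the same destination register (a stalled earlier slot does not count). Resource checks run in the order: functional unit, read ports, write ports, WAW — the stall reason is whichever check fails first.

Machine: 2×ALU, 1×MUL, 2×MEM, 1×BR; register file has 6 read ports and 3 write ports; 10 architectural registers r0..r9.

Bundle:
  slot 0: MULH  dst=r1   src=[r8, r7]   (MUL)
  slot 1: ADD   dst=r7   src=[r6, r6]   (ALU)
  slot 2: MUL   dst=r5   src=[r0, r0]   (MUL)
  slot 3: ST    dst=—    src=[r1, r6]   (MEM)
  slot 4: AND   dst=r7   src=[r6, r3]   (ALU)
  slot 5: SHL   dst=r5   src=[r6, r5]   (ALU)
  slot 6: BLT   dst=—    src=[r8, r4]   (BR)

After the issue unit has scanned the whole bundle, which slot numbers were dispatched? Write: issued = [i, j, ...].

issued = [0, 1, 3]

  0. MUL→r1 ⇒ go  {2A/0Mu/2Ld/1B | 4r 2w}
  1. ALU→r7 ⇒ go  {1A/0Mu/2Ld/1B | 3r 1w}
  2. MUL→r5 ⇒ no(FU)  {1A/0Mu/2Ld/1B | 3r 1w}
  3. MEM ⇒ go  {1A/0Mu/1Ld/1B | 1r 1w}
  4. ALU→r7 ⇒ no(RD_PORT)  {1A/0Mu/1Ld/1B | 1r 1w}
  5. ALU→r5 ⇒ no(RD_PORT)  {1A/0Mu/1Ld/1B | 1r 1w}
  6. BR ⇒ no(RD_PORT)  {1A/0Mu/1Ld/1B | 1r 1w}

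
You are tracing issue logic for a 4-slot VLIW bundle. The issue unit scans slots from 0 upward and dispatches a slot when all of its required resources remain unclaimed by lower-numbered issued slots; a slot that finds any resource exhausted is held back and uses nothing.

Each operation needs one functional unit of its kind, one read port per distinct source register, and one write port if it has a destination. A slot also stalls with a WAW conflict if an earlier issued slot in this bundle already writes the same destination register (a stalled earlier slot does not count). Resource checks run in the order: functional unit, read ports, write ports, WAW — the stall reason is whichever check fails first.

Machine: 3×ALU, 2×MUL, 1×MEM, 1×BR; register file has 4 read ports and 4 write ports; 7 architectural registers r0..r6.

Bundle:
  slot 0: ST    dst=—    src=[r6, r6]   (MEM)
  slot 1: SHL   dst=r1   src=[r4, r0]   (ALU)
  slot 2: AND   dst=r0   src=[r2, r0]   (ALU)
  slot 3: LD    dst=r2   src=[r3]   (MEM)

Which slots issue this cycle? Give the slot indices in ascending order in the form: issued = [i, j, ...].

slot 0 (MEM): ISSUE — free A3,Mu2,Ld0,B1 rp3 wp4
slot 1 (ALU): ISSUE — free A2,Mu2,Ld0,B1 rp1 wp3
slot 2 (ALU): stall RD_PORT — free A2,Mu2,Ld0,B1 rp1 wp3
slot 3 (MEM): stall FU — free A2,Mu2,Ld0,B1 rp1 wp3

issued = [0, 1]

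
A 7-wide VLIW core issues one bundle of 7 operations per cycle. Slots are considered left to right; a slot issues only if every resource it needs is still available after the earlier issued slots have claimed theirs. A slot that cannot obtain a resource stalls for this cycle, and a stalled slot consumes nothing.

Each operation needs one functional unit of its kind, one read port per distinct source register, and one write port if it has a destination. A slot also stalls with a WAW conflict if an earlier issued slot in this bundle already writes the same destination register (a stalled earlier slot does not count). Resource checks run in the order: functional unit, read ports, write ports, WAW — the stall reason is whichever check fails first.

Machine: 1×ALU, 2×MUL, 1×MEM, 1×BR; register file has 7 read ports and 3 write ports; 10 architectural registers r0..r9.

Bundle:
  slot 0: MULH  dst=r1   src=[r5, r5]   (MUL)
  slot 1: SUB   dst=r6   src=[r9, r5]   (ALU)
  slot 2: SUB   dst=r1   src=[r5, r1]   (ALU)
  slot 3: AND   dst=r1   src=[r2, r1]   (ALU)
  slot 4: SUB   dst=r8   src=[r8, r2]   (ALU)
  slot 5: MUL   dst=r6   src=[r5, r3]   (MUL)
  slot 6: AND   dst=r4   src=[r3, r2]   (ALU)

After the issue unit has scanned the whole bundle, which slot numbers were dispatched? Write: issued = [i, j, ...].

issued = [0, 1]

[0] MUL needs rd=1 wr=1: ok; after: ALU=1 MUL=1 MEM=1 BR=1, R=6, W=2
[1] ALU needs rd=2 wr=1: ok; after: ALU=0 MUL=1 MEM=1 BR=1, R=4, W=1
[2] ALU needs rd=2 wr=1: FU; after: ALU=0 MUL=1 MEM=1 BR=1, R=4, W=1
[3] ALU needs rd=2 wr=1: FU; after: ALU=0 MUL=1 MEM=1 BR=1, R=4, W=1
[4] ALU needs rd=2 wr=1: FU; after: ALU=0 MUL=1 MEM=1 BR=1, R=4, W=1
[5] MUL needs rd=2 wr=1: WAW; after: ALU=0 MUL=1 MEM=1 BR=1, R=4, W=1
[6] ALU needs rd=2 wr=1: FU; after: ALU=0 MUL=1 MEM=1 BR=1, R=4, W=1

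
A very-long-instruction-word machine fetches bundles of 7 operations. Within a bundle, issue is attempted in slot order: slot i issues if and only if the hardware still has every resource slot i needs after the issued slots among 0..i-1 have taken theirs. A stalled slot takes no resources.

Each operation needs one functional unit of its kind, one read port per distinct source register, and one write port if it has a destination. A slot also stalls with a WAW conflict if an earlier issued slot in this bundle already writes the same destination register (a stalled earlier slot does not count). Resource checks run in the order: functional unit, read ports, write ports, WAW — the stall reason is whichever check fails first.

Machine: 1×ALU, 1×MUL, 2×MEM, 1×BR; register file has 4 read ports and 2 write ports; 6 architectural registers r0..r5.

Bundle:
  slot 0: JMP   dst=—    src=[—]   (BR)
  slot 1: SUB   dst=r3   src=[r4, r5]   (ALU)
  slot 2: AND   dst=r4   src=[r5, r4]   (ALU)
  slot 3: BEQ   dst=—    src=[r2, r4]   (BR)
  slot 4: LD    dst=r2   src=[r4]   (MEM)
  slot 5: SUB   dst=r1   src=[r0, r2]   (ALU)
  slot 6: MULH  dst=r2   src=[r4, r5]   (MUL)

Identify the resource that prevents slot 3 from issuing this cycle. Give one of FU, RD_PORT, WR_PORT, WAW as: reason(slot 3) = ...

reason(slot 3) = FU

slot 0 (BR): ISSUE — free A1,Mu1,Ld2,B0 rp4 wp2
slot 1 (ALU): ISSUE — free A0,Mu1,Ld2,B0 rp2 wp1
slot 2 (ALU): stall FU — free A0,Mu1,Ld2,B0 rp2 wp1
slot 3 (BR): stall FU — free A0,Mu1,Ld2,B0 rp2 wp1
slot 4 (MEM): ISSUE — free A0,Mu1,Ld1,B0 rp1 wp0
slot 5 (ALU): stall FU — free A0,Mu1,Ld1,B0 rp1 wp0
slot 6 (MUL): stall RD_PORT — free A0,Mu1,Ld1,B0 rp1 wp0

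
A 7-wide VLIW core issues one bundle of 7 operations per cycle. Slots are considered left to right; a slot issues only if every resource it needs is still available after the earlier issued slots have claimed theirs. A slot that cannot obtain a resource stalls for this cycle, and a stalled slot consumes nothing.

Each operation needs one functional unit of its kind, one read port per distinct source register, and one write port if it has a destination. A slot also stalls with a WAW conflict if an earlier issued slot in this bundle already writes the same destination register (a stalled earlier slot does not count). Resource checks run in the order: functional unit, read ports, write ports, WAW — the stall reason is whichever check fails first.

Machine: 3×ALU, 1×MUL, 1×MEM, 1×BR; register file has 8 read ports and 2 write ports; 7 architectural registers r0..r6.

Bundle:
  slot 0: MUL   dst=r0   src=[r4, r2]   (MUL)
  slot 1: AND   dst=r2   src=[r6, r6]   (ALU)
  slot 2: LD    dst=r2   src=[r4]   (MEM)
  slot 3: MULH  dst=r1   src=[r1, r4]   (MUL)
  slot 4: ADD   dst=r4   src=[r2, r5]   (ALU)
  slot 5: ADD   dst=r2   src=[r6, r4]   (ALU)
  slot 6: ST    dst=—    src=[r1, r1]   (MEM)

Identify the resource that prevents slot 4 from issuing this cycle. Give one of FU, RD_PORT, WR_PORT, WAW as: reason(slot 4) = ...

#0 MUL src=r4,r2 dispatched  <A:3 Mu:0 Ld:1 B:1 rd:6 wr:1>
#1 ALU src=r6,r6 dispatched  <A:2 Mu:0 Ld:1 B:1 rd:5 wr:0>
#2 MEM src=r4 held:WR_PORT  <A:2 Mu:0 Ld:1 B:1 rd:5 wr:0>
#3 MUL src=r1,r4 held:FU  <A:2 Mu:0 Ld:1 B:1 rd:5 wr:0>
#4 ALU src=r2,r5 held:WR_PORT  <A:2 Mu:0 Ld:1 B:1 rd:5 wr:0>
#5 ALU src=r6,r4 held:WR_PORT  <A:2 Mu:0 Ld:1 B:1 rd:5 wr:0>
#6 MEM src=r1,r1 dispatched  <A:2 Mu:0 Ld:0 B:1 rd:4 wr:0>

reason(slot 4) = WR_PORT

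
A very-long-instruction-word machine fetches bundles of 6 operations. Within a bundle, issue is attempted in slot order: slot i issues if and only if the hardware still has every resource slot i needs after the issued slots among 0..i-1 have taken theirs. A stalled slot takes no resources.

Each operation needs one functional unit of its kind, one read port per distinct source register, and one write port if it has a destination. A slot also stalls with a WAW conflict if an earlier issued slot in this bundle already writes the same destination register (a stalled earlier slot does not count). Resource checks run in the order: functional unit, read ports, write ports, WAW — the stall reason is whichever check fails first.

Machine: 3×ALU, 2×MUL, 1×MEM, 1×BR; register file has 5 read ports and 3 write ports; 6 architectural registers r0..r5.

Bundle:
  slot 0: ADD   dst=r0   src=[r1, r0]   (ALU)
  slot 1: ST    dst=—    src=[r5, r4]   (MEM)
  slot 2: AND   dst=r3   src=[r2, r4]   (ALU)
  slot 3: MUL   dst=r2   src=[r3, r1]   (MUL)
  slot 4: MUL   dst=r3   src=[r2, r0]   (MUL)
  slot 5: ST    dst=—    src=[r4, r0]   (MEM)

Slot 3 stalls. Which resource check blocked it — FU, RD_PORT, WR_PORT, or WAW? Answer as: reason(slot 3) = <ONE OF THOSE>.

  0. ALU→r0 ⇒ go  {2A/2Mu/1Ld/1B | 3r 2w}
  1. MEM ⇒ go  {2A/2Mu/0Ld/1B | 1r 2w}
  2. ALU→r3 ⇒ no(RD_PORT)  {2A/2Mu/0Ld/1B | 1r 2w}
  3. MUL→r2 ⇒ no(RD_PORT)  {2A/2Mu/0Ld/1B | 1r 2w}
  4. MUL→r3 ⇒ no(RD_PORT)  {2A/2Mu/0Ld/1B | 1r 2w}
  5. MEM ⇒ no(FU)  {2A/2Mu/0Ld/1B | 1r 2w}

reason(slot 3) = RD_PORT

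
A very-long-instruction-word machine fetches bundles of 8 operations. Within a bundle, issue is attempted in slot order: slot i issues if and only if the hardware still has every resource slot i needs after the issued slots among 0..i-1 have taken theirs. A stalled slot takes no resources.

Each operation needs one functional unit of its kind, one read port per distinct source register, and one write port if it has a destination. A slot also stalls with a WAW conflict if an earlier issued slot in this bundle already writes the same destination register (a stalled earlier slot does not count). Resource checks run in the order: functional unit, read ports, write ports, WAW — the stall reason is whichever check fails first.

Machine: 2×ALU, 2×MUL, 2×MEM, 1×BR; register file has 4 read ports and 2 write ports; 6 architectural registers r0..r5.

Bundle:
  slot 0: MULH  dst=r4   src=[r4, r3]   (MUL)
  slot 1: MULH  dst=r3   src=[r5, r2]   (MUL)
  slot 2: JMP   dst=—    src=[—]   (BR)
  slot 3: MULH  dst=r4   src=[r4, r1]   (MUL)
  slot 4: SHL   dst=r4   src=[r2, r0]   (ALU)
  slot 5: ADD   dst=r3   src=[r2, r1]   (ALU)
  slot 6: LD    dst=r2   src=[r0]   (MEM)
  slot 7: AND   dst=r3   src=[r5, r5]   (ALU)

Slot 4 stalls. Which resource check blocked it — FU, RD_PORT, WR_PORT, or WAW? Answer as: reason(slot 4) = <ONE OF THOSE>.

(0) want 1×MUL +2rd +1wr — yes → AL2|MU1|ME2|BR1|rd2|wr1
(1) want 1×MUL +2rd +1wr — yes → AL2|MU0|ME2|BR1|rd0|wr0
(2) want 1×BR +0rd +0wr — yes → AL2|MU0|ME2|BR0|rd0|wr0
(3) want 1×MUL +2rd +1wr — FU → AL2|MU0|ME2|BR0|rd0|wr0
(4) want 1×ALU +2rd +1wr — RD_PORT → AL2|MU0|ME2|BR0|rd0|wr0
(5) want 1×ALU +2rd +1wr — RD_PORT → AL2|MU0|ME2|BR0|rd0|wr0
(6) want 1×MEM +1rd +1wr — RD_PORT → AL2|MU0|ME2|BR0|rd0|wr0
(7) want 1×ALU +1rd +1wr — RD_PORT → AL2|MU0|ME2|BR0|rd0|wr0

reason(slot 4) = RD_PORT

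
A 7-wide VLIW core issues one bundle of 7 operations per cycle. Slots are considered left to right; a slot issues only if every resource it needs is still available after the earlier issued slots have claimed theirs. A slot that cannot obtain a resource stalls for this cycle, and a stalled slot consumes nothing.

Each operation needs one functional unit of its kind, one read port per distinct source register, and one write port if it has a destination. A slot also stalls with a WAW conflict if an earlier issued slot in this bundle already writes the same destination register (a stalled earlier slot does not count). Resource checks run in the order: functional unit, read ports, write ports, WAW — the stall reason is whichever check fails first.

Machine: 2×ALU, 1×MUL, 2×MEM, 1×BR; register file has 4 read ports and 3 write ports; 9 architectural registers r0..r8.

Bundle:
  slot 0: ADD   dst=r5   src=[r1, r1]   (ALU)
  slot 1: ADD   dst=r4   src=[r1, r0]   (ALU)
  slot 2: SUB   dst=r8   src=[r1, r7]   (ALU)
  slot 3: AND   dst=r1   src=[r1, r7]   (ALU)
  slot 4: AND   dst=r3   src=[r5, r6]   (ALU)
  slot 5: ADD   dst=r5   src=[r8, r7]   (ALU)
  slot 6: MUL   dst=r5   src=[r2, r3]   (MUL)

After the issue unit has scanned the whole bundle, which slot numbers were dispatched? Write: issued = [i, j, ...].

(0) want 1×ALU +1rd +1wr — yes → AL1|MU1|ME2|BR1|rd3|wr2
(1) want 1×ALU +2rd +1wr — yes → AL0|MU1|ME2|BR1|rd1|wr1
(2) want 1×ALU +2rd +1wr — FU → AL0|MU1|ME2|BR1|rd1|wr1
(3) want 1×ALU +2rd +1wr — FU → AL0|MU1|ME2|BR1|rd1|wr1
(4) want 1×ALU +2rd +1wr — FU → AL0|MU1|ME2|BR1|rd1|wr1
(5) want 1×ALU +2rd +1wr — FU → AL0|MU1|ME2|BR1|rd1|wr1
(6) want 1×MUL +2rd +1wr — RD_PORT → AL0|MU1|ME2|BR1|rd1|wr1

issued = [0, 1]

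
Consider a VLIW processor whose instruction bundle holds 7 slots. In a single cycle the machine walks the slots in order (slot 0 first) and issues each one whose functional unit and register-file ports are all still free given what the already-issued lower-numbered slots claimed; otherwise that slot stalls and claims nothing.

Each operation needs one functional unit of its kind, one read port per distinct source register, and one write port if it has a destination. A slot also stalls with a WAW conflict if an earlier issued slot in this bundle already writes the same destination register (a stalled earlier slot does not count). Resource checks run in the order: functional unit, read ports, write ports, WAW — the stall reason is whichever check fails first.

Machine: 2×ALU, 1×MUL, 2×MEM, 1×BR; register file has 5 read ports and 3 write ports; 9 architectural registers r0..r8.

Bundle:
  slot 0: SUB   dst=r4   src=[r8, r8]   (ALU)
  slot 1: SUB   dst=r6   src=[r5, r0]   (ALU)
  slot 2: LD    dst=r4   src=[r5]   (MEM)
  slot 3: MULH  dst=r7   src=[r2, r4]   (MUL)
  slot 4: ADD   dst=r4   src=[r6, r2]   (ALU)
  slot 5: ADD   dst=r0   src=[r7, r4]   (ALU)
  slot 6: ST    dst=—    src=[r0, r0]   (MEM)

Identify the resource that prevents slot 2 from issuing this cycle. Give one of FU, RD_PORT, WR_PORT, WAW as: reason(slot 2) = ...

reason(slot 2) = WAW

[0] ALU needs rd=1 wr=1: ok; after: ALU=1 MUL=1 MEM=2 BR=1, R=4, W=2
[1] ALU needs rd=2 wr=1: ok; after: ALU=0 MUL=1 MEM=2 BR=1, R=2, W=1
[2] MEM needs rd=1 wr=1: WAW; after: ALU=0 MUL=1 MEM=2 BR=1, R=2, W=1
[3] MUL needs rd=2 wr=1: ok; after: ALU=0 MUL=0 MEM=2 BR=1, R=0, W=0
[4] ALU needs rd=2 wr=1: FU; after: ALU=0 MUL=0 MEM=2 BR=1, R=0, W=0
[5] ALU needs rd=2 wr=1: FU; after: ALU=0 MUL=0 MEM=2 BR=1, R=0, W=0
[6] MEM needs rd=1 wr=0: RD_PORT; after: ALU=0 MUL=0 MEM=2 BR=1, R=0, W=0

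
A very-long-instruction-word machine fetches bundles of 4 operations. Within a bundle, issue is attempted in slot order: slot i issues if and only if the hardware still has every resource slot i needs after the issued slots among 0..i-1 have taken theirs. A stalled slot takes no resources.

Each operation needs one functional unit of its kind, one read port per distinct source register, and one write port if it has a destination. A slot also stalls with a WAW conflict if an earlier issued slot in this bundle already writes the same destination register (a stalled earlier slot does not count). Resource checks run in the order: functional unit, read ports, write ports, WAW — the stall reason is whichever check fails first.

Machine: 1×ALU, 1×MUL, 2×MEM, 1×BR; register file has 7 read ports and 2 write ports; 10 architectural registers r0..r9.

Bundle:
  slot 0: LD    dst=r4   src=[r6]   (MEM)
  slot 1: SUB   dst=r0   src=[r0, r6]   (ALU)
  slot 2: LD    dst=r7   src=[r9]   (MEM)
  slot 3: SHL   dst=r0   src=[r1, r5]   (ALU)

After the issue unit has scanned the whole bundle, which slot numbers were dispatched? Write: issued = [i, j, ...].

[0] MEM needs rd=1 wr=1: ok; after: ALU=1 MUL=1 MEM=1 BR=1, R=6, W=1
[1] ALU needs rd=2 wr=1: ok; after: ALU=0 MUL=1 MEM=1 BR=1, R=4, W=0
[2] MEM needs rd=1 wr=1: WR_PORT; after: ALU=0 MUL=1 MEM=1 BR=1, R=4, W=0
[3] ALU needs rd=2 wr=1: FU; after: ALU=0 MUL=1 MEM=1 BR=1, R=4, W=0

issued = [0, 1]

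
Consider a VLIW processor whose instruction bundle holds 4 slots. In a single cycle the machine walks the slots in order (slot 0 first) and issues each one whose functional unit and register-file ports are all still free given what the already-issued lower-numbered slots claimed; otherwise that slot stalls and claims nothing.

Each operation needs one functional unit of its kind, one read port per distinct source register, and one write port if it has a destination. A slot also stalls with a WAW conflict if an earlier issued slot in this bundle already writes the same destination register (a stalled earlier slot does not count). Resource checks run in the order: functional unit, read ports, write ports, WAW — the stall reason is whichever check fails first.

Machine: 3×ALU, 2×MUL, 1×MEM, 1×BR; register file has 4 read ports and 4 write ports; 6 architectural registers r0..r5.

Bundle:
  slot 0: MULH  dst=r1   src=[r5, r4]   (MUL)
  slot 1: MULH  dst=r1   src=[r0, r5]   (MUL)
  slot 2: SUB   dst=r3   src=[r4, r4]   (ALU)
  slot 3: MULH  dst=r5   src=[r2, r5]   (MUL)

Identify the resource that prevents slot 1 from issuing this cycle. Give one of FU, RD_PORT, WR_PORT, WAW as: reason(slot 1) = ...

[0] MUL needs rd=2 wr=1: ok; after: ALU=3 MUL=1 MEM=1 BR=1, R=2, W=3
[1] MUL needs rd=2 wr=1: WAW; after: ALU=3 MUL=1 MEM=1 BR=1, R=2, W=3
[2] ALU needs rd=1 wr=1: ok; after: ALU=2 MUL=1 MEM=1 BR=1, R=1, W=2
[3] MUL needs rd=2 wr=1: RD_PORT; after: ALU=2 MUL=1 MEM=1 BR=1, R=1, W=2

reason(slot 1) = WAW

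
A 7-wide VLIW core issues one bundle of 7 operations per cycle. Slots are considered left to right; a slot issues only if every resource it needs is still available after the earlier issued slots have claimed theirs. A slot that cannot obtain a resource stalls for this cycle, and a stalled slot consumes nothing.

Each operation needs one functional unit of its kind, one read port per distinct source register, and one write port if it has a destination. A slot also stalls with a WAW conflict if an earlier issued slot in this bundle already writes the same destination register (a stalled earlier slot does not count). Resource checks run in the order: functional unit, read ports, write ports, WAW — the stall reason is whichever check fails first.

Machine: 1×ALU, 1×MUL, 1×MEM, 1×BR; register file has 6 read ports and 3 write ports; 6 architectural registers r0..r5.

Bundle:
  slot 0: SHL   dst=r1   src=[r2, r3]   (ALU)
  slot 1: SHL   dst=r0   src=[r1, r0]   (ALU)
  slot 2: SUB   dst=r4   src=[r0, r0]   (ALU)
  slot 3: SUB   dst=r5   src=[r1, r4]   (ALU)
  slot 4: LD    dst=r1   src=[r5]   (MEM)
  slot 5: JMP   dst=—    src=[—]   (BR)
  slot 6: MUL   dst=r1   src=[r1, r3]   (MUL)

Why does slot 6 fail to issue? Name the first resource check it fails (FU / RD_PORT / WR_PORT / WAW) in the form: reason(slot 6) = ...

reason(slot 6) = WAW

#0 ALU src=r2,r3 dispatched  <A:0 Mu:1 Ld:1 B:1 rd:4 wr:2>
#1 ALU src=r1,r0 held:FU  <A:0 Mu:1 Ld:1 B:1 rd:4 wr:2>
#2 ALU src=r0,r0 held:FU  <A:0 Mu:1 Ld:1 B:1 rd:4 wr:2>
#3 ALU src=r1,r4 held:FU  <A:0 Mu:1 Ld:1 B:1 rd:4 wr:2>
#4 MEM src=r5 held:WAW  <A:0 Mu:1 Ld:1 B:1 rd:4 wr:2>
#5 BR src=- dispatched  <A:0 Mu:1 Ld:1 B:0 rd:4 wr:2>
#6 MUL src=r1,r3 held:WAW  <A:0 Mu:1 Ld:1 B:0 rd:4 wr:2>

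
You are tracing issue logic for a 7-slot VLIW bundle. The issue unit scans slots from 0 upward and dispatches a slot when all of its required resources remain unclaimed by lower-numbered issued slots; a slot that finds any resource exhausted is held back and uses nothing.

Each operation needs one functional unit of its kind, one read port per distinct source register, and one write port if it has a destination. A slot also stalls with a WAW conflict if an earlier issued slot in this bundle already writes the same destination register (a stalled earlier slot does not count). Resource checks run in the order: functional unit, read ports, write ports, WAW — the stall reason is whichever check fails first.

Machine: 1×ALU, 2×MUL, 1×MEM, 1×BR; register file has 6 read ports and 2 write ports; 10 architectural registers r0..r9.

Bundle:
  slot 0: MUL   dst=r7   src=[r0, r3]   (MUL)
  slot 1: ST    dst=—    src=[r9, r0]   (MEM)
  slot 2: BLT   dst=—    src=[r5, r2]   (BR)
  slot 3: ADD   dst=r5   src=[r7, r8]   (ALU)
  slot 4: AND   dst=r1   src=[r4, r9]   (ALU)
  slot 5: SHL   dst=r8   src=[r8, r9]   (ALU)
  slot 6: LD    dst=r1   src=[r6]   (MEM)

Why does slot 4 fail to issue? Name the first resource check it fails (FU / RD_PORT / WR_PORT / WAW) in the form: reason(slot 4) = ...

reason(slot 4) = RD_PORT

[0] MUL needs rd=2 wr=1: ok; after: ALU=1 MUL=1 MEM=1 BR=1, R=4, W=1
[1] MEM needs rd=2 wr=0: ok; after: ALU=1 MUL=1 MEM=0 BR=1, R=2, W=1
[2] BR needs rd=2 wr=0: ok; after: ALU=1 MUL=1 MEM=0 BR=0, R=0, W=1
[3] ALU needs rd=2 wr=1: RD_PORT; after: ALU=1 MUL=1 MEM=0 BR=0, R=0, W=1
[4] ALU needs rd=2 wr=1: RD_PORT; after: ALU=1 MUL=1 MEM=0 BR=0, R=0, W=1
[5] ALU needs rd=2 wr=1: RD_PORT; after: ALU=1 MUL=1 MEM=0 BR=0, R=0, W=1
[6] MEM needs rd=1 wr=1: FU; after: ALU=1 MUL=1 MEM=0 BR=0, R=0, W=1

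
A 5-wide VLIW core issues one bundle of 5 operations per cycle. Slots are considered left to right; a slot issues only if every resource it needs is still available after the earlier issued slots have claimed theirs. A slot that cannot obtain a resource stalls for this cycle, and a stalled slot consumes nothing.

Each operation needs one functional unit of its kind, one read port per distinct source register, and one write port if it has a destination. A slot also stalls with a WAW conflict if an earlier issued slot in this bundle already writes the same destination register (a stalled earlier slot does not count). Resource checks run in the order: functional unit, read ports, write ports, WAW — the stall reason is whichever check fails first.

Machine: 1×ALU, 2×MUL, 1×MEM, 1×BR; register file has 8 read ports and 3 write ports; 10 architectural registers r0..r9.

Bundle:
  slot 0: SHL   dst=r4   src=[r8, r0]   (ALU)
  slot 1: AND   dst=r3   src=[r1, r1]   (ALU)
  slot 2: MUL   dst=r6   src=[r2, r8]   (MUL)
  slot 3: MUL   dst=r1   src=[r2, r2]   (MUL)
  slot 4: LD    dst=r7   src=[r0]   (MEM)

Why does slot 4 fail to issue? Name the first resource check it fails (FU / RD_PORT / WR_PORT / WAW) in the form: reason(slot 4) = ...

(0) want 1×ALU +2rd +1wr — yes → AL0|MU2|ME1|BR1|rd6|wr2
(1) want 1×ALU +1rd +1wr — FU → AL0|MU2|ME1|BR1|rd6|wr2
(2) want 1×MUL +2rd +1wr — yes → AL0|MU1|ME1|BR1|rd4|wr1
(3) want 1×MUL +1rd +1wr — yes → AL0|MU0|ME1|BR1|rd3|wr0
(4) want 1×MEM +1rd +1wr — WR_PORT → AL0|MU0|ME1|BR1|rd3|wr0

reason(slot 4) = WR_PORT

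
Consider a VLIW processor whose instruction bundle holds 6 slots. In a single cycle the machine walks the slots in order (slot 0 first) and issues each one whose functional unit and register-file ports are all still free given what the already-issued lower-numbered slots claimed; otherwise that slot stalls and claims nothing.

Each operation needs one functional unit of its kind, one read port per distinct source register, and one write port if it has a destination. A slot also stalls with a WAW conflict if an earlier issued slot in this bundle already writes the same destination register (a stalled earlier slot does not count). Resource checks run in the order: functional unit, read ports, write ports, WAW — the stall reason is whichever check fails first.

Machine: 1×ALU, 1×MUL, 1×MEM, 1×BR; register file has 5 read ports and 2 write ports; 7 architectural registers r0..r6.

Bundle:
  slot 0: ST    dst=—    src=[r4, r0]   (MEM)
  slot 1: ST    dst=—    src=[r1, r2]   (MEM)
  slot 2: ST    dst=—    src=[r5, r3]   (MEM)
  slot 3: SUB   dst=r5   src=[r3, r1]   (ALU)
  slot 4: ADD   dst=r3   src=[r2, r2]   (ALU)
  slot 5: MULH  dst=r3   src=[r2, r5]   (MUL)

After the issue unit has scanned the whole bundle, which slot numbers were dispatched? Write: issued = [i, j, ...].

issued = [0, 3]

(0) want 1×MEM +2rd +0wr — yes → AL1|MU1|ME0|BR1|rd3|wr2
(1) want 1×MEM +2rd +0wr — FU → AL1|MU1|ME0|BR1|rd3|wr2
(2) want 1×MEM +2rd +0wr — FU → AL1|MU1|ME0|BR1|rd3|wr2
(3) want 1×ALU +2rd +1wr — yes → AL0|MU1|ME0|BR1|rd1|wr1
(4) want 1×ALU +1rd +1wr — FU → AL0|MU1|ME0|BR1|rd1|wr1
(5) want 1×MUL +2rd +1wr — RD_PORT → AL0|MU1|ME0|BR1|rd1|wr1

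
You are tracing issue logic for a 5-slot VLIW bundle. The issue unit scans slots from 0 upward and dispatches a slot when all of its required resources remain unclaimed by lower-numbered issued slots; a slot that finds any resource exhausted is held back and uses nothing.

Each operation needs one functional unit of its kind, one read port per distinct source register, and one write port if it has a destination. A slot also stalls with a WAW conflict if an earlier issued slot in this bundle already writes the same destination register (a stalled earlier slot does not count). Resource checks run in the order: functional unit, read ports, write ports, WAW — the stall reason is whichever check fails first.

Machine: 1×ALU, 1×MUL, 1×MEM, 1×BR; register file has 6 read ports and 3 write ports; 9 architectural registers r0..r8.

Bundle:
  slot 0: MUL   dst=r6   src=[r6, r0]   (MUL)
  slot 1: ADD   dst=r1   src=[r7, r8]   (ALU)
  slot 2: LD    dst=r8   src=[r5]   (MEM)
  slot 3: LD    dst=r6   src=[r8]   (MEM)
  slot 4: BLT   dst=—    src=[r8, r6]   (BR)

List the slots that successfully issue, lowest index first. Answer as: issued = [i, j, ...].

[0] MUL needs rd=2 wr=1: ok; after: ALU=1 MUL=0 MEM=1 BR=1, R=4, W=2
[1] ALU needs rd=2 wr=1: ok; after: ALU=0 MUL=0 MEM=1 BR=1, R=2, W=1
[2] MEM needs rd=1 wr=1: ok; after: ALU=0 MUL=0 MEM=0 BR=1, R=1, W=0
[3] MEM needs rd=1 wr=1: FU; after: ALU=0 MUL=0 MEM=0 BR=1, R=1, W=0
[4] BR needs rd=2 wr=0: RD_PORT; after: ALU=0 MUL=0 MEM=0 BR=1, R=1, W=0

issued = [0, 1, 2]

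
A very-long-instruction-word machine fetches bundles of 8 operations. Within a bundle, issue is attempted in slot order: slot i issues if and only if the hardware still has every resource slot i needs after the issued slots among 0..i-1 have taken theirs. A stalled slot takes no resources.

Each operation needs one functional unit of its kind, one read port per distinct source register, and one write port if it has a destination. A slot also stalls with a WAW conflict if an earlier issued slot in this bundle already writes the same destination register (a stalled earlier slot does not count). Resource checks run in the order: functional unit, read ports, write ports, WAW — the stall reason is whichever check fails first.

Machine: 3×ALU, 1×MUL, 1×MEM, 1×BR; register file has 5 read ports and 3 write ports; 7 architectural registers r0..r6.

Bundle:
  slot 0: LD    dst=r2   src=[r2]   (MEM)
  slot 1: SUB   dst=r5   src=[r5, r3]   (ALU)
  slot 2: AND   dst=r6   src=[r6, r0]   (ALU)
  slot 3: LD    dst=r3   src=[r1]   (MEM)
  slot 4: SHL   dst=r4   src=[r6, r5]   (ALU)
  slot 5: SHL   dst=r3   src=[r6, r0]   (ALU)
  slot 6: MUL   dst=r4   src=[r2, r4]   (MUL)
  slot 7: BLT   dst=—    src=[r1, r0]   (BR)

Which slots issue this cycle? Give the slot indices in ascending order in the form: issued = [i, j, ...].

issued = [0, 1, 2]

slot 0 (MEM): ISSUE — free A3,Mu1,Ld0,B1 rp4 wp2
slot 1 (ALU): ISSUE — free A2,Mu1,Ld0,B1 rp2 wp1
slot 2 (ALU): ISSUE — free A1,Mu1,Ld0,B1 rp0 wp0
slot 3 (MEM): stall FU — free A1,Mu1,Ld0,B1 rp0 wp0
slot 4 (ALU): stall RD_PORT — free A1,Mu1,Ld0,B1 rp0 wp0
slot 5 (ALU): stall RD_PORT — free A1,Mu1,Ld0,B1 rp0 wp0
slot 6 (MUL): stall RD_PORT — free A1,Mu1,Ld0,B1 rp0 wp0
slot 7 (BR): stall RD_PORT — free A1,Mu1,Ld0,B1 rp0 wp0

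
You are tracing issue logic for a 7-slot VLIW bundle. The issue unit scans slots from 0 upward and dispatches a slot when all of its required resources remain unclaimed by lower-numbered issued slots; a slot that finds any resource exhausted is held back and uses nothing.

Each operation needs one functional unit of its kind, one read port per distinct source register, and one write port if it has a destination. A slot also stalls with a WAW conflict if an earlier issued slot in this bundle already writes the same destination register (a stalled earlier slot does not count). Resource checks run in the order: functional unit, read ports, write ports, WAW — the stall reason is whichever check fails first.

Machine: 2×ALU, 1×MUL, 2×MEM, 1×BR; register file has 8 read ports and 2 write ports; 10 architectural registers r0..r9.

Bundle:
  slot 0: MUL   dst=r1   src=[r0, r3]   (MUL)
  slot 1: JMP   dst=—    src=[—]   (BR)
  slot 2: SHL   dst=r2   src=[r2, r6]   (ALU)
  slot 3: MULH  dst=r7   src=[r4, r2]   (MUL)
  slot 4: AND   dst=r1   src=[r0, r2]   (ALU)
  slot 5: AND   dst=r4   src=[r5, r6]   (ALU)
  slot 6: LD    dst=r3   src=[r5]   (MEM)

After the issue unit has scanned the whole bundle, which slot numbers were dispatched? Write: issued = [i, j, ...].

issued = [0, 1, 2]

slot 0 (MUL): ISSUE — free A2,Mu0,Ld2,B1 rp6 wp1
slot 1 (BR): ISSUE — free A2,Mu0,Ld2,B0 rp6 wp1
slot 2 (ALU): ISSUE — free A1,Mu0,Ld2,B0 rp4 wp0
slot 3 (MUL): stall FU — free A1,Mu0,Ld2,B0 rp4 wp0
slot 4 (ALU): stall WR_PORT — free A1,Mu0,Ld2,B0 rp4 wp0
slot 5 (ALU): stall WR_PORT — free A1,Mu0,Ld2,B0 rp4 wp0
slot 6 (MEM): stall WR_PORT — free A1,Mu0,Ld2,B0 rp4 wp0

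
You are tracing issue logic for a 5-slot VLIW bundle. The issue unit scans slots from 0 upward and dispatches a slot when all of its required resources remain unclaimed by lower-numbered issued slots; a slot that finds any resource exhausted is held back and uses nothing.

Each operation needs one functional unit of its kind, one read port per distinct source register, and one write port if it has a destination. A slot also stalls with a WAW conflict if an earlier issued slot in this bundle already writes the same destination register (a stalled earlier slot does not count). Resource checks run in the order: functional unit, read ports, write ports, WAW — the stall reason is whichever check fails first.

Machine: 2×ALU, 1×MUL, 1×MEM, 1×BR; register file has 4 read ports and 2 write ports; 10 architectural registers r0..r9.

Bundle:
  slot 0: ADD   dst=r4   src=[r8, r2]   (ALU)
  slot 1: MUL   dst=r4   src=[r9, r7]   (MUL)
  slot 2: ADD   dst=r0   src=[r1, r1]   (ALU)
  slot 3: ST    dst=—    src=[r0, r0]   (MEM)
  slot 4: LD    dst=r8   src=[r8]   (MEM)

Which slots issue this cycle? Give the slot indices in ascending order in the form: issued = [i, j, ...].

(0) want 1×ALU +2rd +1wr — yes → AL1|MU1|ME1|BR1|rd2|wr1
(1) want 1×MUL +2rd +1wr — WAW → AL1|MU1|ME1|BR1|rd2|wr1
(2) want 1×ALU +1rd +1wr — yes → AL0|MU1|ME1|BR1|rd1|wr0
(3) want 1×MEM +1rd +0wr — yes → AL0|MU1|ME0|BR1|rd0|wr0
(4) want 1×MEM +1rd +1wr — FU → AL0|MU1|ME0|BR1|rd0|wr0

issued = [0, 2, 3]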